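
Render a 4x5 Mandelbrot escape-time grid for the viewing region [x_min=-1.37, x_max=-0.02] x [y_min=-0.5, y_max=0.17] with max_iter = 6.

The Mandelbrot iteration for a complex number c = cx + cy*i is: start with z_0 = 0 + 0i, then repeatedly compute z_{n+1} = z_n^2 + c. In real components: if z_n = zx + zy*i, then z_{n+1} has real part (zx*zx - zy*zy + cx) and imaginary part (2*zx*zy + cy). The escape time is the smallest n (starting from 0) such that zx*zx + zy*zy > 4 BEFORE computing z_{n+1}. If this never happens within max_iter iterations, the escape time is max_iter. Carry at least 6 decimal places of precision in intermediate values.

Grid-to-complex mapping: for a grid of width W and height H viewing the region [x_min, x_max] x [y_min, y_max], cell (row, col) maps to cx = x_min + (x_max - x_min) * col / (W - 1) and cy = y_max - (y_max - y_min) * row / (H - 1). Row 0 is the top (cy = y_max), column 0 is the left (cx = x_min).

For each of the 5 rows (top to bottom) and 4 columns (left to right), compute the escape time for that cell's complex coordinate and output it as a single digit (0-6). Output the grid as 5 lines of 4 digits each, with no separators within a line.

Answer: 6666
6666
6666
6666
3566

Derivation:
(row=0, col=0): c = -1.3700 + 0.1700i → escape time 6
(row=0, col=1): c = -0.9200 + 0.1700i → escape time 6
(row=0, col=2): c = -0.4700 + 0.1700i → escape time 6
(row=0, col=3): c = -0.0200 + 0.1700i → escape time 6
(row=1, col=0): c = -1.3700 + 0.0025i → escape time 6
(row=1, col=1): c = -0.9200 + 0.0025i → escape time 6
(row=1, col=2): c = -0.4700 + 0.0025i → escape time 6
(row=1, col=3): c = -0.0200 + 0.0025i → escape time 6
(row=2, col=0): c = -1.3700 + -0.1650i → escape time 6
(row=2, col=1): c = -0.9200 + -0.1650i → escape time 6
(row=2, col=2): c = -0.4700 + -0.1650i → escape time 6
(row=2, col=3): c = -0.0200 + -0.1650i → escape time 6
(row=3, col=0): c = -1.3700 + -0.3325i → escape time 6
(row=3, col=1): c = -0.9200 + -0.3325i → escape time 6
(row=3, col=2): c = -0.4700 + -0.3325i → escape time 6
(row=3, col=3): c = -0.0200 + -0.3325i → escape time 6
(row=4, col=0): c = -1.3700 + -0.5000i → escape time 3
(row=4, col=1): c = -0.9200 + -0.5000i → escape time 5
(row=4, col=2): c = -0.4700 + -0.5000i → escape time 6
(row=4, col=3): c = -0.0200 + -0.5000i → escape time 6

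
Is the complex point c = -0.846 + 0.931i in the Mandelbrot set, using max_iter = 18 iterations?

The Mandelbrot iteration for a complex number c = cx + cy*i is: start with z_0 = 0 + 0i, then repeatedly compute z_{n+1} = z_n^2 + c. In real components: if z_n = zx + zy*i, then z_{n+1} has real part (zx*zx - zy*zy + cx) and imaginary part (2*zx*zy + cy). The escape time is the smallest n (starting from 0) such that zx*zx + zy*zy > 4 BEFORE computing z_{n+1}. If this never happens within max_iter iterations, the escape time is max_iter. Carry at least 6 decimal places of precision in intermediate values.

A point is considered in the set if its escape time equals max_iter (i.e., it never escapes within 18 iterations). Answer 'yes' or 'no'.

Answer: no

Derivation:
z_0 = 0 + 0i, c = -0.8460 + 0.9310i
Iter 1: z = -0.8460 + 0.9310i, |z|^2 = 1.5825
Iter 2: z = -0.9970 + -0.6443i, |z|^2 = 1.4092
Iter 3: z = -0.2670 + 2.2157i, |z|^2 = 4.9806
Escaped at iteration 3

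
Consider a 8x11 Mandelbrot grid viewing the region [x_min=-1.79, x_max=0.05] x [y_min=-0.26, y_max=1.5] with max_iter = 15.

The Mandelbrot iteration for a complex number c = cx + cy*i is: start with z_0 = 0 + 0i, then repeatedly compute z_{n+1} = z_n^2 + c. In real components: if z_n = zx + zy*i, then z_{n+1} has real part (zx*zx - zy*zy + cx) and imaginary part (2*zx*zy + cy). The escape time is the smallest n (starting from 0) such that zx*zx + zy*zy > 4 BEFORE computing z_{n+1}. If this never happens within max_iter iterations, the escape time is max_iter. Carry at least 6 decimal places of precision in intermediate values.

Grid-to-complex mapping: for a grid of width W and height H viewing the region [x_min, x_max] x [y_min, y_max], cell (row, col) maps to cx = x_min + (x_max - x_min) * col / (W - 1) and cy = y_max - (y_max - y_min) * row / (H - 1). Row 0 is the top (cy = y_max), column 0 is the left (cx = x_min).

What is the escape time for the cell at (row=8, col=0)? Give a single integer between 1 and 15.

z_0 = 0 + 0i, c = -1.7900 + 0.0920i
Iter 1: z = -1.7900 + 0.0920i, |z|^2 = 3.2126
Iter 2: z = 1.4056 + -0.2374i, |z|^2 = 2.0322
Iter 3: z = 0.1295 + -0.5753i, |z|^2 = 0.3477
Iter 4: z = -2.1042 + -0.0570i, |z|^2 = 4.4309
Escaped at iteration 4

Answer: 4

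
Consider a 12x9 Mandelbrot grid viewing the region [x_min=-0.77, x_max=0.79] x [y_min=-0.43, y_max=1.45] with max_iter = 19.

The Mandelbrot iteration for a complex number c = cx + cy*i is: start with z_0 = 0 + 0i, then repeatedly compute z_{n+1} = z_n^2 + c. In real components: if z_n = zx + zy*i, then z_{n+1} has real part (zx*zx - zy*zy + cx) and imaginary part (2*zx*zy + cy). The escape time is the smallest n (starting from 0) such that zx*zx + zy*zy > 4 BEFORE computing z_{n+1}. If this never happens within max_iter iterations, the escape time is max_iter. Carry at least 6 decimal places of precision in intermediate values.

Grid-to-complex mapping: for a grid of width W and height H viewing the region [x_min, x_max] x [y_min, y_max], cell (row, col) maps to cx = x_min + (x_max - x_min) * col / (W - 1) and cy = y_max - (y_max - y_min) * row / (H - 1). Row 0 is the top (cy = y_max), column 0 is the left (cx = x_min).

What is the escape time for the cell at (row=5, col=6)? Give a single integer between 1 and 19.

Answer: 19

Derivation:
z_0 = 0 + 0i, c = 0.0809 + 0.2750i
Iter 1: z = 0.0809 + 0.2750i, |z|^2 = 0.0822
Iter 2: z = 0.0118 + 0.3195i, |z|^2 = 0.1022
Iter 3: z = -0.0210 + 0.2826i, |z|^2 = 0.0803
Iter 4: z = 0.0015 + 0.2631i, |z|^2 = 0.0692
Iter 5: z = 0.0117 + 0.2758i, |z|^2 = 0.0762
Iter 6: z = 0.0050 + 0.2814i, |z|^2 = 0.0792
Iter 7: z = 0.0017 + 0.2778i, |z|^2 = 0.0772
Iter 8: z = 0.0037 + 0.2760i, |z|^2 = 0.0762
Iter 9: z = 0.0048 + 0.2771i, |z|^2 = 0.0768
Iter 10: z = 0.0042 + 0.2776i, |z|^2 = 0.0771
Iter 11: z = 0.0038 + 0.2773i, |z|^2 = 0.0769
Iter 12: z = 0.0040 + 0.2771i, |z|^2 = 0.0768
Iter 13: z = 0.0041 + 0.2772i, |z|^2 = 0.0769
Iter 14: z = 0.0041 + 0.2773i, |z|^2 = 0.0769
Iter 15: z = 0.0040 + 0.2773i, |z|^2 = 0.0769
Iter 16: z = 0.0041 + 0.2772i, |z|^2 = 0.0769
Iter 17: z = 0.0041 + 0.2772i, |z|^2 = 0.0769
Iter 18: z = 0.0041 + 0.2773i, |z|^2 = 0.0769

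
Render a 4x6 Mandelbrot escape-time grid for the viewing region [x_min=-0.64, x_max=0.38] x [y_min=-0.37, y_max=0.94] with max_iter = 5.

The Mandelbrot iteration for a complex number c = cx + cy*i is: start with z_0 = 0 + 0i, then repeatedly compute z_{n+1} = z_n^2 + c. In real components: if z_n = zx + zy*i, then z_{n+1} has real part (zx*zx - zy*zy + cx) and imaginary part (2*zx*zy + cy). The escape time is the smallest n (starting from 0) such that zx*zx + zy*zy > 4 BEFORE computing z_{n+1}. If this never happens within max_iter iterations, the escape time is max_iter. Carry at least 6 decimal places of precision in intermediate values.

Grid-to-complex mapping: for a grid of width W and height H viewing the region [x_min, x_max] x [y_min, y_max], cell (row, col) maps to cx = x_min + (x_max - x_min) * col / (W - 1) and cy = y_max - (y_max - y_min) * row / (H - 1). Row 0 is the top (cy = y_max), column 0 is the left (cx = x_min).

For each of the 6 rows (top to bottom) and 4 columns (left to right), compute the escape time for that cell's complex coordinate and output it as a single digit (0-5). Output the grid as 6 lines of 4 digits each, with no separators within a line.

Answer: 4553
5555
5555
5555
5555
5555

Derivation:
(row=0, col=0): c = -0.6400 + 0.9400i → escape time 4
(row=0, col=1): c = -0.3000 + 0.9400i → escape time 5
(row=0, col=2): c = 0.0400 + 0.9400i → escape time 5
(row=0, col=3): c = 0.3800 + 0.9400i → escape time 3
(row=1, col=0): c = -0.6400 + 0.6780i → escape time 5
(row=1, col=1): c = -0.3000 + 0.6780i → escape time 5
(row=1, col=2): c = 0.0400 + 0.6780i → escape time 5
(row=1, col=3): c = 0.3800 + 0.6780i → escape time 5
(row=2, col=0): c = -0.6400 + 0.4160i → escape time 5
(row=2, col=1): c = -0.3000 + 0.4160i → escape time 5
(row=2, col=2): c = 0.0400 + 0.4160i → escape time 5
(row=2, col=3): c = 0.3800 + 0.4160i → escape time 5
(row=3, col=0): c = -0.6400 + 0.1540i → escape time 5
(row=3, col=1): c = -0.3000 + 0.1540i → escape time 5
(row=3, col=2): c = 0.0400 + 0.1540i → escape time 5
(row=3, col=3): c = 0.3800 + 0.1540i → escape time 5
(row=4, col=0): c = -0.6400 + -0.1080i → escape time 5
(row=4, col=1): c = -0.3000 + -0.1080i → escape time 5
(row=4, col=2): c = 0.0400 + -0.1080i → escape time 5
(row=4, col=3): c = 0.3800 + -0.1080i → escape time 5
(row=5, col=0): c = -0.6400 + -0.3700i → escape time 5
(row=5, col=1): c = -0.3000 + -0.3700i → escape time 5
(row=5, col=2): c = 0.0400 + -0.3700i → escape time 5
(row=5, col=3): c = 0.3800 + -0.3700i → escape time 5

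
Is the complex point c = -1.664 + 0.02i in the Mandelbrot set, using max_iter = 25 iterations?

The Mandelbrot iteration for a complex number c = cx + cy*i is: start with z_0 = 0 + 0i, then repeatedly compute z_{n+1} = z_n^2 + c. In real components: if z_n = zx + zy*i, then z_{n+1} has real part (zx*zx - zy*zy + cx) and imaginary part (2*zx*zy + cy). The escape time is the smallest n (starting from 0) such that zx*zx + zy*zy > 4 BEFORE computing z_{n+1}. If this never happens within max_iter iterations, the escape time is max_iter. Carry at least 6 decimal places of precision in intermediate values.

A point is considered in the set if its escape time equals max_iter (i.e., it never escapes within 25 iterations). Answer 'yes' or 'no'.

Answer: no

Derivation:
z_0 = 0 + 0i, c = -1.6640 + 0.0200i
Iter 1: z = -1.6640 + 0.0200i, |z|^2 = 2.7693
Iter 2: z = 1.1045 + -0.0466i, |z|^2 = 1.2221
Iter 3: z = -0.4463 + -0.0829i, |z|^2 = 0.2060
Iter 4: z = -1.4717 + 0.0939i, |z|^2 = 2.1748
Iter 5: z = 0.4931 + -0.2565i, |z|^2 = 0.3090
Iter 6: z = -1.4866 + -0.2330i, |z|^2 = 2.2643
Iter 7: z = 0.4918 + 0.7128i, |z|^2 = 0.7499
Iter 8: z = -1.9302 + 0.7210i, |z|^2 = 4.2455
Escaped at iteration 8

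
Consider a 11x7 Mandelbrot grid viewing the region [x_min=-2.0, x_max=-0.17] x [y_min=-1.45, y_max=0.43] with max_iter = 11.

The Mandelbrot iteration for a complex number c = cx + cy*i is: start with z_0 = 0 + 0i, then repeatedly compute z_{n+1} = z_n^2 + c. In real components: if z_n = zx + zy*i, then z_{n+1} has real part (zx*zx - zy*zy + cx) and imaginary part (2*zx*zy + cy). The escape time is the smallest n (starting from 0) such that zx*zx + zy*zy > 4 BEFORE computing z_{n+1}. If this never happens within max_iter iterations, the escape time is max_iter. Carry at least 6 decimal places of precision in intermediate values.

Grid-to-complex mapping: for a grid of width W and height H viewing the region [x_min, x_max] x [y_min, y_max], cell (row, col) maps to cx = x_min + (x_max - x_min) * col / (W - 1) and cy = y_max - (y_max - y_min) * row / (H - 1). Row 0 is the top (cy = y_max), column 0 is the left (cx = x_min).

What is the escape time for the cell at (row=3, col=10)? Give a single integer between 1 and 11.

Answer: 11

Derivation:
z_0 = 0 + 0i, c = -0.1700 + -0.5100i
Iter 1: z = -0.1700 + -0.5100i, |z|^2 = 0.2890
Iter 2: z = -0.4012 + -0.3366i, |z|^2 = 0.2743
Iter 3: z = -0.1223 + -0.2399i, |z|^2 = 0.0725
Iter 4: z = -0.2126 + -0.4513i, |z|^2 = 0.2489
Iter 5: z = -0.3285 + -0.3181i, |z|^2 = 0.2091
Iter 6: z = -0.1633 + -0.3010i, |z|^2 = 0.1173
Iter 7: z = -0.2339 + -0.4117i, |z|^2 = 0.2242
Iter 8: z = -0.2848 + -0.3174i, |z|^2 = 0.1818
Iter 9: z = -0.1896 + -0.3292i, |z|^2 = 0.1444
Iter 10: z = -0.2424 + -0.3851i, |z|^2 = 0.2071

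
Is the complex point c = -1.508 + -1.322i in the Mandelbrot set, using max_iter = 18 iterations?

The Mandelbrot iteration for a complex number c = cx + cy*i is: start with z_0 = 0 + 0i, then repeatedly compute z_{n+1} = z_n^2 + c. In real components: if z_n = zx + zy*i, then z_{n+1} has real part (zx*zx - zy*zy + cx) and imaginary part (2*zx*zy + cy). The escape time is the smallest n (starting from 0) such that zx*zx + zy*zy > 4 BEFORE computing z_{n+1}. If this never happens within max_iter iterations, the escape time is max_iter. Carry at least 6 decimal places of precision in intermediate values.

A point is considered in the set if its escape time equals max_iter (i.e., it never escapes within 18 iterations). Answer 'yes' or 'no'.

Answer: no

Derivation:
z_0 = 0 + 0i, c = -1.5080 + -1.3220i
Iter 1: z = -1.5080 + -1.3220i, |z|^2 = 4.0217
Escaped at iteration 1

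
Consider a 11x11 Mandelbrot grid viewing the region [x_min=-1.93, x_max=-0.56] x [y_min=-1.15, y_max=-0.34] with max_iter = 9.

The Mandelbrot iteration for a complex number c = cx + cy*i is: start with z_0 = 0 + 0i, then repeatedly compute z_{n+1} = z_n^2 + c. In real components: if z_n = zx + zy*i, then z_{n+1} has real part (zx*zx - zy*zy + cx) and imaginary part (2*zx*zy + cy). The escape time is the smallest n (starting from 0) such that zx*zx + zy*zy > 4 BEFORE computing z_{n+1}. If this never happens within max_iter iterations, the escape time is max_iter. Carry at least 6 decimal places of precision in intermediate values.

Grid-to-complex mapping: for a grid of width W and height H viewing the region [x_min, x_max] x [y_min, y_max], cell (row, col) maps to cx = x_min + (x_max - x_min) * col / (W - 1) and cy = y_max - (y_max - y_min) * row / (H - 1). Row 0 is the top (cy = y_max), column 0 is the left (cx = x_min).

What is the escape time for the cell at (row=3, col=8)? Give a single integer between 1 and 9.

Answer: 5

Derivation:
z_0 = 0 + 0i, c = -0.8340 + -0.5830i
Iter 1: z = -0.8340 + -0.5830i, |z|^2 = 1.0354
Iter 2: z = -0.4783 + 0.3894i, |z|^2 = 0.3805
Iter 3: z = -0.7569 + -0.9556i, |z|^2 = 1.4860
Iter 4: z = -1.1743 + 0.8635i, |z|^2 = 2.1245
Iter 5: z = -0.2007 + -2.6109i, |z|^2 = 6.8570
Escaped at iteration 5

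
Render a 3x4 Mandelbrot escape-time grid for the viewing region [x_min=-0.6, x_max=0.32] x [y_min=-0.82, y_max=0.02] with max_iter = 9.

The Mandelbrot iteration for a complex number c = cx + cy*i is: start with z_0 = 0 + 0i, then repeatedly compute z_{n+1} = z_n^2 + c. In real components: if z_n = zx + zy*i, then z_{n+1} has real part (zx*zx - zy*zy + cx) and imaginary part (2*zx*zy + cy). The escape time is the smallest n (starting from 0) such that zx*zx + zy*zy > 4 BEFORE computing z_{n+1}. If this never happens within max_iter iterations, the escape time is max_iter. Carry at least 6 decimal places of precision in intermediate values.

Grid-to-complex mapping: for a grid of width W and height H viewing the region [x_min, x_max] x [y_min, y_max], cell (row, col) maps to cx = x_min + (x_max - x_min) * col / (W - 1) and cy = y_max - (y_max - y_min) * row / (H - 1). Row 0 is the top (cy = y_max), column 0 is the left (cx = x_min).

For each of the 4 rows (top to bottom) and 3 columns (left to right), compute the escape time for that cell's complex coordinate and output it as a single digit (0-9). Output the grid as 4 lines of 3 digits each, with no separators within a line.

Answer: 999
999
999
494

Derivation:
(row=0, col=0): c = -0.6000 + 0.0200i → escape time 9
(row=0, col=1): c = -0.1400 + 0.0200i → escape time 9
(row=0, col=2): c = 0.3200 + 0.0200i → escape time 9
(row=1, col=0): c = -0.6000 + -0.2600i → escape time 9
(row=1, col=1): c = -0.1400 + -0.2600i → escape time 9
(row=1, col=2): c = 0.3200 + -0.2600i → escape time 9
(row=2, col=0): c = -0.6000 + -0.5400i → escape time 9
(row=2, col=1): c = -0.1400 + -0.5400i → escape time 9
(row=2, col=2): c = 0.3200 + -0.5400i → escape time 9
(row=3, col=0): c = -0.6000 + -0.8200i → escape time 4
(row=3, col=1): c = -0.1400 + -0.8200i → escape time 9
(row=3, col=2): c = 0.3200 + -0.8200i → escape time 4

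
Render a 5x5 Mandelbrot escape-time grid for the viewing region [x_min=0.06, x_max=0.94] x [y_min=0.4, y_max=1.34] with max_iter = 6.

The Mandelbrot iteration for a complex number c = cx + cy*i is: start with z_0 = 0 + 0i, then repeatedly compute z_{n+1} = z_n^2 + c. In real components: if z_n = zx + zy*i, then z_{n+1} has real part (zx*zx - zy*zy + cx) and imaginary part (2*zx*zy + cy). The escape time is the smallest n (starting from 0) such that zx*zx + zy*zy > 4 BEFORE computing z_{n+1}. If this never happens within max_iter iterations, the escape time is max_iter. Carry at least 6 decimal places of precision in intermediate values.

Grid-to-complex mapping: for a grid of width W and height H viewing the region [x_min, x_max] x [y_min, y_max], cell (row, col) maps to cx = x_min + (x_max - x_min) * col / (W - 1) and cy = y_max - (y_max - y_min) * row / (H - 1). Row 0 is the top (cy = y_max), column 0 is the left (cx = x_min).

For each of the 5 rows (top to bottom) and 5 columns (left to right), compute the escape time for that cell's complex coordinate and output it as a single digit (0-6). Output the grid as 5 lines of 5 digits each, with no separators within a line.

Answer: 22222
43222
64322
66432
66532

Derivation:
(row=0, col=0): c = 0.0600 + 1.3400i → escape time 2
(row=0, col=1): c = 0.2800 + 1.3400i → escape time 2
(row=0, col=2): c = 0.5000 + 1.3400i → escape time 2
(row=0, col=3): c = 0.7200 + 1.3400i → escape time 2
(row=0, col=4): c = 0.9400 + 1.3400i → escape time 2
(row=1, col=0): c = 0.0600 + 1.1050i → escape time 4
(row=1, col=1): c = 0.2800 + 1.1050i → escape time 3
(row=1, col=2): c = 0.5000 + 1.1050i → escape time 2
(row=1, col=3): c = 0.7200 + 1.1050i → escape time 2
(row=1, col=4): c = 0.9400 + 1.1050i → escape time 2
(row=2, col=0): c = 0.0600 + 0.8700i → escape time 6
(row=2, col=1): c = 0.2800 + 0.8700i → escape time 4
(row=2, col=2): c = 0.5000 + 0.8700i → escape time 3
(row=2, col=3): c = 0.7200 + 0.8700i → escape time 2
(row=2, col=4): c = 0.9400 + 0.8700i → escape time 2
(row=3, col=0): c = 0.0600 + 0.6350i → escape time 6
(row=3, col=1): c = 0.2800 + 0.6350i → escape time 6
(row=3, col=2): c = 0.5000 + 0.6350i → escape time 4
(row=3, col=3): c = 0.7200 + 0.6350i → escape time 3
(row=3, col=4): c = 0.9400 + 0.6350i → escape time 2
(row=4, col=0): c = 0.0600 + 0.4000i → escape time 6
(row=4, col=1): c = 0.2800 + 0.4000i → escape time 6
(row=4, col=2): c = 0.5000 + 0.4000i → escape time 5
(row=4, col=3): c = 0.7200 + 0.4000i → escape time 3
(row=4, col=4): c = 0.9400 + 0.4000i → escape time 2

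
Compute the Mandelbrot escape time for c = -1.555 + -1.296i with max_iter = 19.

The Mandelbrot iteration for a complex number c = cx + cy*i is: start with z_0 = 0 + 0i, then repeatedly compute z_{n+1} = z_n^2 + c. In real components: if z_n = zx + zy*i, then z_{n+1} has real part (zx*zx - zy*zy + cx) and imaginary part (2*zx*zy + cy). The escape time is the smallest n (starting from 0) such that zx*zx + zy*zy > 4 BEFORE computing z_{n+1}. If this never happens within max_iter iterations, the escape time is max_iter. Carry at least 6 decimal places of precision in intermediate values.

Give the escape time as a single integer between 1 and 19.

Answer: 1

Derivation:
z_0 = 0 + 0i, c = -1.5550 + -1.2960i
Iter 1: z = -1.5550 + -1.2960i, |z|^2 = 4.0976
Escaped at iteration 1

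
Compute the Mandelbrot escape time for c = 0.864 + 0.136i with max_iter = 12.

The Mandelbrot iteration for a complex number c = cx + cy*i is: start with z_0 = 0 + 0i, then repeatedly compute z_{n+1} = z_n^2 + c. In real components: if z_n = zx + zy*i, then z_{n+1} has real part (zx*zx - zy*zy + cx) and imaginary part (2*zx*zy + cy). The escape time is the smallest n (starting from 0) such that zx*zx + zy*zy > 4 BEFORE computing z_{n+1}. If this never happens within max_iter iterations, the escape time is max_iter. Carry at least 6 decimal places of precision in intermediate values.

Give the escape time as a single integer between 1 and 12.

Answer: 3

Derivation:
z_0 = 0 + 0i, c = 0.8640 + 0.1360i
Iter 1: z = 0.8640 + 0.1360i, |z|^2 = 0.7650
Iter 2: z = 1.5920 + 0.3710i, |z|^2 = 2.6721
Iter 3: z = 3.2608 + 1.3173i, |z|^2 = 12.3682
Escaped at iteration 3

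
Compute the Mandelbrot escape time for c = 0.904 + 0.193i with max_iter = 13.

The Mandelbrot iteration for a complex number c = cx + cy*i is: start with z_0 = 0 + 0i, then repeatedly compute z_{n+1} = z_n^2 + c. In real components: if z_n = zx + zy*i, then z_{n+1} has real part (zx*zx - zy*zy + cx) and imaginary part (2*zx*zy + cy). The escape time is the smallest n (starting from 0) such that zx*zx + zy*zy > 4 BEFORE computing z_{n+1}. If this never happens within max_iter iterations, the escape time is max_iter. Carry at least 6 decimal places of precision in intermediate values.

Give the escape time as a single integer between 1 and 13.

z_0 = 0 + 0i, c = 0.9040 + 0.1930i
Iter 1: z = 0.9040 + 0.1930i, |z|^2 = 0.8545
Iter 2: z = 1.6840 + 0.5419i, |z|^2 = 3.1294
Iter 3: z = 3.4460 + 2.0182i, |z|^2 = 15.9485
Escaped at iteration 3

Answer: 3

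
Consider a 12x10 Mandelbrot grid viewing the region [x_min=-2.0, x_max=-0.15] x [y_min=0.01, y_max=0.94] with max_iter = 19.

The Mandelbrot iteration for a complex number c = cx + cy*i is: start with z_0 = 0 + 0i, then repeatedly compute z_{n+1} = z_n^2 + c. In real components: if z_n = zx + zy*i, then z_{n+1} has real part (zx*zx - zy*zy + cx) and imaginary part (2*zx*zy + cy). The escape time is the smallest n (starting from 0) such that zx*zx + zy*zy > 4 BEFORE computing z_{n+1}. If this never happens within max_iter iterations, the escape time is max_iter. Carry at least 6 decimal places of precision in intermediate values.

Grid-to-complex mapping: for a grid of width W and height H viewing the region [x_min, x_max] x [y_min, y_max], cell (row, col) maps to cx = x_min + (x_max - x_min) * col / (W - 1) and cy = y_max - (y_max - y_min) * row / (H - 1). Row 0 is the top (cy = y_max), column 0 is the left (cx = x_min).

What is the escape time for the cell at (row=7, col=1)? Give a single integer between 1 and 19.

z_0 = 0 + 0i, c = -1.8318 + 0.2167i
Iter 1: z = -1.8318 + 0.2167i, |z|^2 = 3.4025
Iter 2: z = 1.4768 + -0.5771i, |z|^2 = 2.5140
Iter 3: z = 0.0160 + -1.4879i, |z|^2 = 2.2141
Iter 4: z = -4.0454 + 0.1689i, |z|^2 = 16.3942
Escaped at iteration 4

Answer: 4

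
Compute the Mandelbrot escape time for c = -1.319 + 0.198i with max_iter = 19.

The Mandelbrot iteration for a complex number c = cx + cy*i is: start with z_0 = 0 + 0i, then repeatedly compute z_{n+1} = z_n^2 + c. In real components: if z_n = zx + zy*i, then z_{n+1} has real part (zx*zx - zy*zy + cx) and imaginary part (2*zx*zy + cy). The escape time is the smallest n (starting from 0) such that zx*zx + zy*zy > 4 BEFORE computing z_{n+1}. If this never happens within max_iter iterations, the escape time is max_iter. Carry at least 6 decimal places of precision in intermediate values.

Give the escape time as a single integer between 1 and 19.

Answer: 7

Derivation:
z_0 = 0 + 0i, c = -1.3190 + 0.1980i
Iter 1: z = -1.3190 + 0.1980i, |z|^2 = 1.7790
Iter 2: z = 0.3816 + -0.3243i, |z|^2 = 0.2508
Iter 3: z = -1.2786 + -0.0495i, |z|^2 = 1.6373
Iter 4: z = 0.3134 + 0.3246i, |z|^2 = 0.2035
Iter 5: z = -1.3261 + 0.4014i, |z|^2 = 1.9198
Iter 6: z = 0.2785 + -0.8667i, |z|^2 = 0.8287
Iter 7: z = -1.9926 + -0.2848i, |z|^2 = 4.0514
Escaped at iteration 7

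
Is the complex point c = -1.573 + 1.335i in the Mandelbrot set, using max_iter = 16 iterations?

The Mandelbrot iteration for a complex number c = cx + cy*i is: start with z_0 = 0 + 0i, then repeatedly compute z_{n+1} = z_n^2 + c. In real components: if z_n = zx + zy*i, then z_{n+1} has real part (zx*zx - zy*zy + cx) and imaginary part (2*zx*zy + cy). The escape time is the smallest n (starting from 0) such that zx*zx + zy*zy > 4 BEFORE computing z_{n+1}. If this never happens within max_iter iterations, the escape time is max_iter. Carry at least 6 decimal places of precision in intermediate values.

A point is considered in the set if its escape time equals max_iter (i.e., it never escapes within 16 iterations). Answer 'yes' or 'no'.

z_0 = 0 + 0i, c = -1.5730 + 1.3350i
Iter 1: z = -1.5730 + 1.3350i, |z|^2 = 4.2566
Escaped at iteration 1

Answer: no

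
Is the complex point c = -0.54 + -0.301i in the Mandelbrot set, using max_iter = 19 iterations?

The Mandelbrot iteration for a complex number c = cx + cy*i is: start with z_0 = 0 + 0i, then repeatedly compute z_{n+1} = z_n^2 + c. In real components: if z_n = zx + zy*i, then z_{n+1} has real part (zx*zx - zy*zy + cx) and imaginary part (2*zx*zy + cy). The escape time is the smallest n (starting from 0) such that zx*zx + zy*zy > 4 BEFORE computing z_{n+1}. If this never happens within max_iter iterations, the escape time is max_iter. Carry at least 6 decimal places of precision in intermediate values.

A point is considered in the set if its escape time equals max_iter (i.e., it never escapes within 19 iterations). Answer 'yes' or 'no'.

Answer: yes

Derivation:
z_0 = 0 + 0i, c = -0.5400 + -0.3010i
Iter 1: z = -0.5400 + -0.3010i, |z|^2 = 0.3822
Iter 2: z = -0.3390 + 0.0241i, |z|^2 = 0.1155
Iter 3: z = -0.4257 + -0.3173i, |z|^2 = 0.2819
Iter 4: z = -0.4595 + -0.0309i, |z|^2 = 0.2121
Iter 5: z = -0.3298 + -0.2726i, |z|^2 = 0.1831
Iter 6: z = -0.5056 + -0.1212i, |z|^2 = 0.2703
Iter 7: z = -0.2991 + -0.1785i, |z|^2 = 0.1213
Iter 8: z = -0.4824 + -0.1942i, |z|^2 = 0.2704
Iter 9: z = -0.3450 + -0.1136i, |z|^2 = 0.1319
Iter 10: z = -0.4339 + -0.2226i, |z|^2 = 0.2378
Iter 11: z = -0.4013 + -0.1078i, |z|^2 = 0.1727
Iter 12: z = -0.3906 + -0.2145i, |z|^2 = 0.1985
Iter 13: z = -0.4334 + -0.1335i, |z|^2 = 0.2057
Iter 14: z = -0.3699 + -0.1853i, |z|^2 = 0.1712
Iter 15: z = -0.4375 + -0.1639i, |z|^2 = 0.2182
Iter 16: z = -0.3755 + -0.1576i, |z|^2 = 0.1658
Iter 17: z = -0.4238 + -0.1827i, |z|^2 = 0.2130
Iter 18: z = -0.3937 + -0.1462i, |z|^2 = 0.1764
Did not escape in 19 iterations → in set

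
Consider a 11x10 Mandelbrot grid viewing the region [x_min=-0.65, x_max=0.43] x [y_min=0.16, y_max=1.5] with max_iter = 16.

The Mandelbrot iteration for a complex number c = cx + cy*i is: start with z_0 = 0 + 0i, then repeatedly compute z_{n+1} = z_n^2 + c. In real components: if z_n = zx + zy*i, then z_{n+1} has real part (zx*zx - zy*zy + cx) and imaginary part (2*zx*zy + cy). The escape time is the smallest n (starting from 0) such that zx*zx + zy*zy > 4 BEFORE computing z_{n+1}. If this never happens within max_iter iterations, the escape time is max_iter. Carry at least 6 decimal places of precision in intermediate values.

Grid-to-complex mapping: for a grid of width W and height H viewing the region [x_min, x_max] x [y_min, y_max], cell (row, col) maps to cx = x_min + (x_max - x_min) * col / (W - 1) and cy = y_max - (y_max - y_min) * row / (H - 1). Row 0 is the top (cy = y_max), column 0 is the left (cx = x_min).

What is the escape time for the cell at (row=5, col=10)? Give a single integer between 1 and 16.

z_0 = 0 + 0i, c = 0.4300 + 0.7556i
Iter 1: z = 0.4300 + 0.7556i, |z|^2 = 0.7558
Iter 2: z = 0.0440 + 1.4053i, |z|^2 = 1.9769
Iter 3: z = -1.5430 + 0.8793i, |z|^2 = 3.1541
Iter 4: z = 2.0377 + -1.9581i, |z|^2 = 7.9863
Escaped at iteration 4

Answer: 4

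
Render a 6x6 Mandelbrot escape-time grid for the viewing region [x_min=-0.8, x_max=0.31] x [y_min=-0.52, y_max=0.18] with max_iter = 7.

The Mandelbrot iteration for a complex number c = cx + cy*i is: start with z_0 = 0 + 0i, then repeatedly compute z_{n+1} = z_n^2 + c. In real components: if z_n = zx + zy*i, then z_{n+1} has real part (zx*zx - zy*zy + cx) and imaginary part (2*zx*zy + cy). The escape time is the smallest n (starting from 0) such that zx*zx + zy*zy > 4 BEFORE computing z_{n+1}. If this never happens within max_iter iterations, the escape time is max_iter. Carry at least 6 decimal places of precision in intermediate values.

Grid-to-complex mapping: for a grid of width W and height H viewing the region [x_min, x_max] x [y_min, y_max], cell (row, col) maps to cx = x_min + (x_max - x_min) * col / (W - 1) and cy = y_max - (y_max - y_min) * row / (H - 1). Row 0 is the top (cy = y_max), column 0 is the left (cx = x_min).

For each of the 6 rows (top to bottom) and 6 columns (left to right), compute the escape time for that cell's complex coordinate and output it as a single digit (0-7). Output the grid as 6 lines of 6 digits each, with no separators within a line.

(row=0, col=0): c = -0.8000 + 0.1800i → escape time 7
(row=0, col=1): c = -0.5780 + 0.1800i → escape time 7
(row=0, col=2): c = -0.3560 + 0.1800i → escape time 7
(row=0, col=3): c = -0.1340 + 0.1800i → escape time 7
(row=0, col=4): c = 0.0880 + 0.1800i → escape time 7
(row=0, col=5): c = 0.3100 + 0.1800i → escape time 7
(row=1, col=0): c = -0.8000 + 0.0400i → escape time 7
(row=1, col=1): c = -0.5780 + 0.0400i → escape time 7
(row=1, col=2): c = -0.3560 + 0.0400i → escape time 7
(row=1, col=3): c = -0.1340 + 0.0400i → escape time 7
(row=1, col=4): c = 0.0880 + 0.0400i → escape time 7
(row=1, col=5): c = 0.3100 + 0.0400i → escape time 7
(row=2, col=0): c = -0.8000 + -0.1000i → escape time 7
(row=2, col=1): c = -0.5780 + -0.1000i → escape time 7
(row=2, col=2): c = -0.3560 + -0.1000i → escape time 7
(row=2, col=3): c = -0.1340 + -0.1000i → escape time 7
(row=2, col=4): c = 0.0880 + -0.1000i → escape time 7
(row=2, col=5): c = 0.3100 + -0.1000i → escape time 7
(row=3, col=0): c = -0.8000 + -0.2400i → escape time 7
(row=3, col=1): c = -0.5780 + -0.2400i → escape time 7
(row=3, col=2): c = -0.3560 + -0.2400i → escape time 7
(row=3, col=3): c = -0.1340 + -0.2400i → escape time 7
(row=3, col=4): c = 0.0880 + -0.2400i → escape time 7
(row=3, col=5): c = 0.3100 + -0.2400i → escape time 7
(row=4, col=0): c = -0.8000 + -0.3800i → escape time 7
(row=4, col=1): c = -0.5780 + -0.3800i → escape time 7
(row=4, col=2): c = -0.3560 + -0.3800i → escape time 7
(row=4, col=3): c = -0.1340 + -0.3800i → escape time 7
(row=4, col=4): c = 0.0880 + -0.3800i → escape time 7
(row=4, col=5): c = 0.3100 + -0.3800i → escape time 7
(row=5, col=0): c = -0.8000 + -0.5200i → escape time 6
(row=5, col=1): c = -0.5780 + -0.5200i → escape time 7
(row=5, col=2): c = -0.3560 + -0.5200i → escape time 7
(row=5, col=3): c = -0.1340 + -0.5200i → escape time 7
(row=5, col=4): c = 0.0880 + -0.5200i → escape time 7
(row=5, col=5): c = 0.3100 + -0.5200i → escape time 7

Answer: 777777
777777
777777
777777
777777
677777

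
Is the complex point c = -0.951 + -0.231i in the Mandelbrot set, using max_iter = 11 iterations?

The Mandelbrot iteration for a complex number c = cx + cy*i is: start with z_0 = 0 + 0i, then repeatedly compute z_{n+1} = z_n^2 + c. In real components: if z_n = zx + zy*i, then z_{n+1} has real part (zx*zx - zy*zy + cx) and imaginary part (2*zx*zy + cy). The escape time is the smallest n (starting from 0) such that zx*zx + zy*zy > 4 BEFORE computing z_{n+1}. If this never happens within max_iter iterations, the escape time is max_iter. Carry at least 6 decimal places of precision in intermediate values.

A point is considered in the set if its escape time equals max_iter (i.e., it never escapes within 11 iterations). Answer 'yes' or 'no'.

z_0 = 0 + 0i, c = -0.9510 + -0.2310i
Iter 1: z = -0.9510 + -0.2310i, |z|^2 = 0.9578
Iter 2: z = -0.1000 + 0.2084i, |z|^2 = 0.0534
Iter 3: z = -0.9844 + -0.2727i, |z|^2 = 1.0434
Iter 4: z = -0.0563 + 0.3058i, |z|^2 = 0.0967
Iter 5: z = -1.0414 + -0.2654i, |z|^2 = 1.1549
Iter 6: z = 0.0630 + 0.3218i, |z|^2 = 0.1075
Iter 7: z = -1.0506 + -0.1905i, |z|^2 = 1.1400
Iter 8: z = 0.1164 + 0.1692i, |z|^2 = 0.0422
Iter 9: z = -0.9661 + -0.1916i, |z|^2 = 0.9700
Iter 10: z = -0.0544 + 0.1392i, |z|^2 = 0.0223
Did not escape in 11 iterations → in set

Answer: yes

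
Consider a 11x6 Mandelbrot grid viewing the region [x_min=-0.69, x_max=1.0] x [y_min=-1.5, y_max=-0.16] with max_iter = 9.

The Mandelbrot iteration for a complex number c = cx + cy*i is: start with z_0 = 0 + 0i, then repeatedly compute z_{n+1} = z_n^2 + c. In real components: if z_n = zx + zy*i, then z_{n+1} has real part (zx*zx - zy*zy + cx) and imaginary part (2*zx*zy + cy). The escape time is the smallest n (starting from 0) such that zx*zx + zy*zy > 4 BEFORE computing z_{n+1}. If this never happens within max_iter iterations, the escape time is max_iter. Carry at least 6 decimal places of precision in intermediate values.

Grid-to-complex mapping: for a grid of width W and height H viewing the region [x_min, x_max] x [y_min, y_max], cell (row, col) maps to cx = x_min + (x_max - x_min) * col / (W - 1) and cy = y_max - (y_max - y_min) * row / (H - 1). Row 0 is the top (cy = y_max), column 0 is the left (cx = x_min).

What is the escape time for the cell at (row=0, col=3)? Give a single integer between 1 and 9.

Answer: 9

Derivation:
z_0 = 0 + 0i, c = -0.1830 + -0.1600i
Iter 1: z = -0.1830 + -0.1600i, |z|^2 = 0.0591
Iter 2: z = -0.1751 + -0.1014i, |z|^2 = 0.0410
Iter 3: z = -0.1626 + -0.1245i, |z|^2 = 0.0419
Iter 4: z = -0.1720 + -0.1195i, |z|^2 = 0.0439
Iter 5: z = -0.1677 + -0.1189i, |z|^2 = 0.0422
Iter 6: z = -0.1690 + -0.1201i, |z|^2 = 0.0430
Iter 7: z = -0.1689 + -0.1194i, |z|^2 = 0.0428
Iter 8: z = -0.1687 + -0.1197i, |z|^2 = 0.0428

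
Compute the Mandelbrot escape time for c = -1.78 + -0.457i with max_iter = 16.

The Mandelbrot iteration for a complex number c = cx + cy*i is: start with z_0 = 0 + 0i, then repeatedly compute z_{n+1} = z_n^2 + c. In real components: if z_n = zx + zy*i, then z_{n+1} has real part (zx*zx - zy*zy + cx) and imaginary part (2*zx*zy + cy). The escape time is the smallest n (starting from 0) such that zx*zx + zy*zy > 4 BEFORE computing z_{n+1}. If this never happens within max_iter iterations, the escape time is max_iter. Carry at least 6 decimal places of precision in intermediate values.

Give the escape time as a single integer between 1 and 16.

z_0 = 0 + 0i, c = -1.7800 + -0.4570i
Iter 1: z = -1.7800 + -0.4570i, |z|^2 = 3.3772
Iter 2: z = 1.1796 + 1.1699i, |z|^2 = 2.7601
Iter 3: z = -1.7574 + 2.3030i, |z|^2 = 8.3920
Escaped at iteration 3

Answer: 3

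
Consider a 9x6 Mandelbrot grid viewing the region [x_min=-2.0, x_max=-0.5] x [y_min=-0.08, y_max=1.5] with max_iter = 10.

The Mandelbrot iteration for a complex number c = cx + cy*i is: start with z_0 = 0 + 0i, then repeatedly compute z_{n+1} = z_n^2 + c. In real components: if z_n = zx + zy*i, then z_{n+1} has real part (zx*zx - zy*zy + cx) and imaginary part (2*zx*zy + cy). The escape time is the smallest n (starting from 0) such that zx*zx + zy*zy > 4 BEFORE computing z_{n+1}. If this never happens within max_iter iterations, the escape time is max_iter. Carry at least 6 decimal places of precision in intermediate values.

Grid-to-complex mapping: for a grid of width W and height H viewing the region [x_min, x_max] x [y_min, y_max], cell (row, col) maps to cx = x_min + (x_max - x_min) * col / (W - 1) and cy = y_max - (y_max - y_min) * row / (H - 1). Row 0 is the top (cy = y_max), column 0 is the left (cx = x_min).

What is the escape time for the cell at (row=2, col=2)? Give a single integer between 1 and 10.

z_0 = 0 + 0i, c = -1.6250 + 0.8680i
Iter 1: z = -1.6250 + 0.8680i, |z|^2 = 3.3940
Iter 2: z = 0.2622 + -1.9530i, |z|^2 = 3.8830
Iter 3: z = -5.3705 + -0.1562i, |z|^2 = 28.8662
Escaped at iteration 3

Answer: 3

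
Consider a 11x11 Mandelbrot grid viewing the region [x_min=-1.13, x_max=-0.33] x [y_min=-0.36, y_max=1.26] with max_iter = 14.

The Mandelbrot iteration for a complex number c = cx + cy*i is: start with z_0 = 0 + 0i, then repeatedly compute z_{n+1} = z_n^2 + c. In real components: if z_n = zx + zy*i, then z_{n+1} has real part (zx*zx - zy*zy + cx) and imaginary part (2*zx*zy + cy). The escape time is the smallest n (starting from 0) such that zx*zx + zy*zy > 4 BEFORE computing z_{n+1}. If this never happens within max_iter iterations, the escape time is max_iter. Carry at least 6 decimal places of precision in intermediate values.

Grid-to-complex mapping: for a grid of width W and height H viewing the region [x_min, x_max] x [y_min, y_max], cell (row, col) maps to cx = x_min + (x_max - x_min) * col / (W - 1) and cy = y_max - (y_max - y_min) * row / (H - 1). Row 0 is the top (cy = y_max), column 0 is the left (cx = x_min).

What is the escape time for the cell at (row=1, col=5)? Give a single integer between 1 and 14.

z_0 = 0 + 0i, c = -0.7300 + 1.0980i
Iter 1: z = -0.7300 + 1.0980i, |z|^2 = 1.7385
Iter 2: z = -1.4027 + -0.5051i, |z|^2 = 2.2227
Iter 3: z = 0.9825 + 2.5150i, |z|^2 = 7.2903
Escaped at iteration 3

Answer: 3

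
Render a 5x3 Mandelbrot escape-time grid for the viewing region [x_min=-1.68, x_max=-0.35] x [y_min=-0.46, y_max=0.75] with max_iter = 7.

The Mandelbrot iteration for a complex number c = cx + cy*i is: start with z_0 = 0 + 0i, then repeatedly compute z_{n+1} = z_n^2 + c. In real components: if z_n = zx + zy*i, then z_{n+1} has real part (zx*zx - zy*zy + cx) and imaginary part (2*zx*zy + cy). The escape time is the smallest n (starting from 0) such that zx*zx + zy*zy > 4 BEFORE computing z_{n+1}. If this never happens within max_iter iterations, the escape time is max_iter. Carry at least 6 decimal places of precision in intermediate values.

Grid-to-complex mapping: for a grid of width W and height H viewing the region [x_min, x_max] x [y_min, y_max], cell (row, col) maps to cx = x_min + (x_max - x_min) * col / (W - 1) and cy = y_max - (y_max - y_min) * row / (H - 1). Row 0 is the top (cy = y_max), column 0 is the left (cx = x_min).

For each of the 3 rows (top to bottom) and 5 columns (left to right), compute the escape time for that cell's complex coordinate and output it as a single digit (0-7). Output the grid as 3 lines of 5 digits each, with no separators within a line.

Answer: 33347
57777
34577

Derivation:
(row=0, col=0): c = -1.6800 + 0.7500i → escape time 3
(row=0, col=1): c = -1.3475 + 0.7500i → escape time 3
(row=0, col=2): c = -1.0150 + 0.7500i → escape time 3
(row=0, col=3): c = -0.6825 + 0.7500i → escape time 4
(row=0, col=4): c = -0.3500 + 0.7500i → escape time 7
(row=1, col=0): c = -1.6800 + 0.1450i → escape time 5
(row=1, col=1): c = -1.3475 + 0.1450i → escape time 7
(row=1, col=2): c = -1.0150 + 0.1450i → escape time 7
(row=1, col=3): c = -0.6825 + 0.1450i → escape time 7
(row=1, col=4): c = -0.3500 + 0.1450i → escape time 7
(row=2, col=0): c = -1.6800 + -0.4600i → escape time 3
(row=2, col=1): c = -1.3475 + -0.4600i → escape time 4
(row=2, col=2): c = -1.0150 + -0.4600i → escape time 5
(row=2, col=3): c = -0.6825 + -0.4600i → escape time 7
(row=2, col=4): c = -0.3500 + -0.4600i → escape time 7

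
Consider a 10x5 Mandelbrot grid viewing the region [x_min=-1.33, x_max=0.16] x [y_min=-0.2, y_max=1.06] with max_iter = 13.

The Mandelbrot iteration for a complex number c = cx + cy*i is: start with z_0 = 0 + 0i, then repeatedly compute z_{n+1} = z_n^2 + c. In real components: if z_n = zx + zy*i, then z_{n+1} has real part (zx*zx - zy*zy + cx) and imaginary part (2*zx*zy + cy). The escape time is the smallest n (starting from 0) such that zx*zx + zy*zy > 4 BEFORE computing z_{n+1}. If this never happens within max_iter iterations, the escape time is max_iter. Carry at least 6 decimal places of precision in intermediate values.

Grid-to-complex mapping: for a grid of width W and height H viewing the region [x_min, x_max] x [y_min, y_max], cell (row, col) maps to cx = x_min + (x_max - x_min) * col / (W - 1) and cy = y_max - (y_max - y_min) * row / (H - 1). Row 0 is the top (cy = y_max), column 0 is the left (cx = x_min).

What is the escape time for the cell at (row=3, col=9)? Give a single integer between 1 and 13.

Answer: 13

Derivation:
z_0 = 0 + 0i, c = 0.1600 + 0.1150i
Iter 1: z = 0.1600 + 0.1150i, |z|^2 = 0.0388
Iter 2: z = 0.1724 + 0.1518i, |z|^2 = 0.0528
Iter 3: z = 0.1667 + 0.1673i, |z|^2 = 0.0558
Iter 4: z = 0.1598 + 0.1708i, |z|^2 = 0.0547
Iter 5: z = 0.1564 + 0.1696i, |z|^2 = 0.0532
Iter 6: z = 0.1557 + 0.1680i, |z|^2 = 0.0525
Iter 7: z = 0.1560 + 0.1673i, |z|^2 = 0.0523
Iter 8: z = 0.1563 + 0.1672i, |z|^2 = 0.0524
Iter 9: z = 0.1565 + 0.1673i, |z|^2 = 0.0525
Iter 10: z = 0.1565 + 0.1674i, |z|^2 = 0.0525
Iter 11: z = 0.1565 + 0.1674i, |z|^2 = 0.0525
Iter 12: z = 0.1565 + 0.1674i, |z|^2 = 0.0525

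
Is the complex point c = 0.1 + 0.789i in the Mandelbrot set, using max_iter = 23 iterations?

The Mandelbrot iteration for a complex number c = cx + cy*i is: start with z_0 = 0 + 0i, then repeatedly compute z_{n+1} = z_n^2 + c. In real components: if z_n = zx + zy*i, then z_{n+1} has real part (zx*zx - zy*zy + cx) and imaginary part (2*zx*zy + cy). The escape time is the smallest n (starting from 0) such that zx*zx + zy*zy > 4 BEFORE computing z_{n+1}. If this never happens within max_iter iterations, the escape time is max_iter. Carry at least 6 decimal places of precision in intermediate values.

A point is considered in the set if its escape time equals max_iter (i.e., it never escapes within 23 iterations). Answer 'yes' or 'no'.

Answer: no

Derivation:
z_0 = 0 + 0i, c = 0.1000 + 0.7890i
Iter 1: z = 0.1000 + 0.7890i, |z|^2 = 0.6325
Iter 2: z = -0.5125 + 0.9468i, |z|^2 = 1.1591
Iter 3: z = -0.5338 + -0.1815i, |z|^2 = 0.3178
Iter 4: z = 0.3519 + 0.9828i, |z|^2 = 1.0897
Iter 5: z = -0.7420 + 1.4808i, |z|^2 = 2.7431
Iter 6: z = -1.5421 + -1.4083i, |z|^2 = 4.3616
Escaped at iteration 6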